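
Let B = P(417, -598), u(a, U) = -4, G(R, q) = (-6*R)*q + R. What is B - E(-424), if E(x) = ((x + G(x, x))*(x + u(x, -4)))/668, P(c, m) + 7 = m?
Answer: -115607963/167 ≈ -6.9226e+5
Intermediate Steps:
G(R, q) = R - 6*R*q (G(R, q) = -6*R*q + R = R - 6*R*q)
P(c, m) = -7 + m
B = -605 (B = -7 - 598 = -605)
E(x) = (-4 + x)*(x + x*(1 - 6*x))/668 (E(x) = ((x + x*(1 - 6*x))*(x - 4))/668 = ((x + x*(1 - 6*x))*(-4 + x))*(1/668) = ((-4 + x)*(x + x*(1 - 6*x)))*(1/668) = (-4 + x)*(x + x*(1 - 6*x))/668)
B - E(-424) = -605 - (-424)*(-4 - 3*(-424)**2 + 13*(-424))/334 = -605 - (-424)*(-4 - 3*179776 - 5512)/334 = -605 - (-424)*(-4 - 539328 - 5512)/334 = -605 - (-424)*(-544844)/334 = -605 - 1*115506928/167 = -605 - 115506928/167 = -115607963/167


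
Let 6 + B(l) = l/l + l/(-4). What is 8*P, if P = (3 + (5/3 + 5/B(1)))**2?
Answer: 5408/49 ≈ 110.37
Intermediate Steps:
B(l) = -5 - l/4 (B(l) = -6 + (l/l + l/(-4)) = -6 + (1 + l*(-1/4)) = -6 + (1 - l/4) = -5 - l/4)
P = 676/49 (P = (3 + (5/3 + 5/(-5 - 1/4*1)))**2 = (3 + (5*(1/3) + 5/(-5 - 1/4)))**2 = (3 + (5/3 + 5/(-21/4)))**2 = (3 + (5/3 + 5*(-4/21)))**2 = (3 + (5/3 - 20/21))**2 = (3 + 5/7)**2 = (26/7)**2 = 676/49 ≈ 13.796)
8*P = 8*(676/49) = 5408/49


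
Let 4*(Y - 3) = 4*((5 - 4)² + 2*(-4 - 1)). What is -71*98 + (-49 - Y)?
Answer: -7001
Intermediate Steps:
Y = -6 (Y = 3 + (4*((5 - 4)² + 2*(-4 - 1)))/4 = 3 + (4*(1² + 2*(-5)))/4 = 3 + (4*(1 - 10))/4 = 3 + (4*(-9))/4 = 3 + (¼)*(-36) = 3 - 9 = -6)
-71*98 + (-49 - Y) = -71*98 + (-49 - 1*(-6)) = -6958 + (-49 + 6) = -6958 - 43 = -7001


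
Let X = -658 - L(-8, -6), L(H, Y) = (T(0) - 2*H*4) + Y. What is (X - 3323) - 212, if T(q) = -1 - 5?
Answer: -4245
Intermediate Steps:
T(q) = -6
L(H, Y) = -6 + Y - 8*H (L(H, Y) = (-6 - 2*H*4) + Y = (-6 - 8*H) + Y = -6 + Y - 8*H)
X = -710 (X = -658 - (-6 - 6 - 8*(-8)) = -658 - (-6 - 6 + 64) = -658 - 1*52 = -658 - 52 = -710)
(X - 3323) - 212 = (-710 - 3323) - 212 = -4033 - 212 = -4245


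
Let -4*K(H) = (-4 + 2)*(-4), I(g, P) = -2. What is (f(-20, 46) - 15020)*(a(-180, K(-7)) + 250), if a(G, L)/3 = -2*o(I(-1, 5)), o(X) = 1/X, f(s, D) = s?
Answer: -3805120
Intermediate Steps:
K(H) = -2 (K(H) = -(-4 + 2)*(-4)/4 = -(-1)*(-4)/2 = -1/4*8 = -2)
a(G, L) = 3 (a(G, L) = 3*(-2/(-2)) = 3*(-2*(-1/2)) = 3*1 = 3)
(f(-20, 46) - 15020)*(a(-180, K(-7)) + 250) = (-20 - 15020)*(3 + 250) = -15040*253 = -3805120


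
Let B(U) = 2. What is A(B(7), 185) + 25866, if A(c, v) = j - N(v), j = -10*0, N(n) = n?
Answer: 25681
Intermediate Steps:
j = 0
A(c, v) = -v (A(c, v) = 0 - v = -v)
A(B(7), 185) + 25866 = -1*185 + 25866 = -185 + 25866 = 25681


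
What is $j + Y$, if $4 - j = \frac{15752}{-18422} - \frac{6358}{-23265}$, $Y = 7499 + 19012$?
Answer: $\frac{516557075257}{19481265} \approx 26516.0$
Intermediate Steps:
$Y = 26511$
$j = \frac{89258842}{19481265}$ ($j = 4 - \left(\frac{15752}{-18422} - \frac{6358}{-23265}\right) = 4 - \left(15752 \left(- \frac{1}{18422}\right) - - \frac{578}{2115}\right) = 4 - \left(- \frac{7876}{9211} + \frac{578}{2115}\right) = 4 - - \frac{11333782}{19481265} = 4 + \frac{11333782}{19481265} = \frac{89258842}{19481265} \approx 4.5818$)
$j + Y = \frac{89258842}{19481265} + 26511 = \frac{516557075257}{19481265}$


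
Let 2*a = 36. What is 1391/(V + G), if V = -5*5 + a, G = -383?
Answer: -107/30 ≈ -3.5667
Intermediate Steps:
a = 18 (a = (½)*36 = 18)
V = -7 (V = -5*5 + 18 = -25 + 18 = -7)
1391/(V + G) = 1391/(-7 - 383) = 1391/(-390) = 1391*(-1/390) = -107/30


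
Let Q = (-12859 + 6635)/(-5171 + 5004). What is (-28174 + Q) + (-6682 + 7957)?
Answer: -4485909/167 ≈ -26862.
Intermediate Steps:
Q = 6224/167 (Q = -6224/(-167) = -6224*(-1/167) = 6224/167 ≈ 37.269)
(-28174 + Q) + (-6682 + 7957) = (-28174 + 6224/167) + (-6682 + 7957) = -4698834/167 + 1275 = -4485909/167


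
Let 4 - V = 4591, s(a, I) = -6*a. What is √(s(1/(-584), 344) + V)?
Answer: I*√97776273/146 ≈ 67.727*I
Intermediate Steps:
V = -4587 (V = 4 - 1*4591 = 4 - 4591 = -4587)
√(s(1/(-584), 344) + V) = √(-6/(-584) - 4587) = √(-6*(-1/584) - 4587) = √(3/292 - 4587) = √(-1339401/292) = I*√97776273/146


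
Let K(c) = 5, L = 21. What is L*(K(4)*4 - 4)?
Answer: 336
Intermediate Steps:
L*(K(4)*4 - 4) = 21*(5*4 - 4) = 21*(20 - 4) = 21*16 = 336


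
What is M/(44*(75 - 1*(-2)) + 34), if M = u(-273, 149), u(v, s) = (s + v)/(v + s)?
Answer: 1/3422 ≈ 0.00029223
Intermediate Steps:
u(v, s) = 1 (u(v, s) = (s + v)/(s + v) = 1)
M = 1
M/(44*(75 - 1*(-2)) + 34) = 1/(44*(75 - 1*(-2)) + 34) = 1/(44*(75 + 2) + 34) = 1/(44*77 + 34) = 1/(3388 + 34) = 1/3422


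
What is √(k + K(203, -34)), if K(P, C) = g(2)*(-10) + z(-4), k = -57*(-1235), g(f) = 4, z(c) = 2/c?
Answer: √281418/2 ≈ 265.24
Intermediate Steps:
k = 70395
K(P, C) = -81/2 (K(P, C) = 4*(-10) + 2/(-4) = -40 + 2*(-¼) = -40 - ½ = -81/2)
√(k + K(203, -34)) = √(70395 - 81/2) = √(140709/2) = √281418/2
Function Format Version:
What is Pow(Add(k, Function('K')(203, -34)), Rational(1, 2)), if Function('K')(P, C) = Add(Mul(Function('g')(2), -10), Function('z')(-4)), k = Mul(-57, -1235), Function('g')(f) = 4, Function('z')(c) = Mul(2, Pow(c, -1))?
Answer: Mul(Rational(1, 2), Pow(281418, Rational(1, 2))) ≈ 265.24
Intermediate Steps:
k = 70395
Function('K')(P, C) = Rational(-81, 2) (Function('K')(P, C) = Add(Mul(4, -10), Mul(2, Pow(-4, -1))) = Add(-40, Mul(2, Rational(-1, 4))) = Add(-40, Rational(-1, 2)) = Rational(-81, 2))
Pow(Add(k, Function('K')(203, -34)), Rational(1, 2)) = Pow(Add(70395, Rational(-81, 2)), Rational(1, 2)) = Pow(Rational(140709, 2), Rational(1, 2)) = Mul(Rational(1, 2), Pow(281418, Rational(1, 2)))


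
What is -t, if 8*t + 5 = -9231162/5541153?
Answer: 12312309/14776408 ≈ 0.83324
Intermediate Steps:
t = -12312309/14776408 (t = -5/8 + (-9231162/5541153)/8 = -5/8 + (-9231162*1/5541153)/8 = -5/8 + (⅛)*(-3077054/1847051) = -5/8 - 1538527/7388204 = -12312309/14776408 ≈ -0.83324)
-t = -1*(-12312309/14776408) = 12312309/14776408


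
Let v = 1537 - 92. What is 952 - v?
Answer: -493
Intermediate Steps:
v = 1445
952 - v = 952 - 1*1445 = 952 - 1445 = -493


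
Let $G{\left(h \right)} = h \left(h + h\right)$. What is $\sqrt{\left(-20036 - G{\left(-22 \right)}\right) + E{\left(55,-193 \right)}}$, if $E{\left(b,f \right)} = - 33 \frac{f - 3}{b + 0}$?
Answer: $\frac{4 i \sqrt{32635}}{5} \approx 144.52 i$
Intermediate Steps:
$G{\left(h \right)} = 2 h^{2}$ ($G{\left(h \right)} = h 2 h = 2 h^{2}$)
$E{\left(b,f \right)} = - \frac{33 \left(-3 + f\right)}{b}$ ($E{\left(b,f \right)} = - 33 \frac{-3 + f}{b} = - \frac{33 \left(-3 + f\right)}{b}$)
$\sqrt{\left(-20036 - G{\left(-22 \right)}\right) + E{\left(55,-193 \right)}} = \sqrt{\left(-20036 - 2 \left(-22\right)^{2}\right) + \frac{33 \left(3 - -193\right)}{55}} = \sqrt{\left(-20036 - 2 \cdot 484\right) + 33 \cdot \frac{1}{55} \left(3 + 193\right)} = \sqrt{\left(-20036 - 968\right) + 33 \cdot \frac{1}{55} \cdot 196} = \sqrt{\left(-20036 - 968\right) + \frac{588}{5}} = \sqrt{-21004 + \frac{588}{5}} = \sqrt{- \frac{104432}{5}} = \frac{4 i \sqrt{32635}}{5}$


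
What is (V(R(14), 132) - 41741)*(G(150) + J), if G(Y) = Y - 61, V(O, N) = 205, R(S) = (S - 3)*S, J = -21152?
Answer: 874872768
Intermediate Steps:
R(S) = S*(-3 + S) (R(S) = (-3 + S)*S = S*(-3 + S))
G(Y) = -61 + Y
(V(R(14), 132) - 41741)*(G(150) + J) = (205 - 41741)*((-61 + 150) - 21152) = -41536*(89 - 21152) = -41536*(-21063) = 874872768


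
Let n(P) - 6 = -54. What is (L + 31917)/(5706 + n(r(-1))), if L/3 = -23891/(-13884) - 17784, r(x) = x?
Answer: -99177289/26185224 ≈ -3.7875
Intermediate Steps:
n(P) = -48 (n(P) = 6 - 54 = -48)
L = -246889165/4628 (L = 3*(-23891/(-13884) - 17784) = 3*(-23891*(-1/13884) - 17784) = 3*(23891/13884 - 17784) = 3*(-246889165/13884) = -246889165/4628 ≈ -53347.)
(L + 31917)/(5706 + n(r(-1))) = (-246889165/4628 + 31917)/(5706 - 48) = -99177289/4628/5658 = -99177289/4628*1/5658 = -99177289/26185224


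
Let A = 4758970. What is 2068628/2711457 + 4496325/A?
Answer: 4407226097737/2580748503858 ≈ 1.7077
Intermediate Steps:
2068628/2711457 + 4496325/A = 2068628/2711457 + 4496325/4758970 = 2068628*(1/2711457) + 4496325*(1/4758970) = 2068628/2711457 + 899265/951794 = 4407226097737/2580748503858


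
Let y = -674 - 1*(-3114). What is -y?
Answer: -2440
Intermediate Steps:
y = 2440 (y = -674 + 3114 = 2440)
-y = -1*2440 = -2440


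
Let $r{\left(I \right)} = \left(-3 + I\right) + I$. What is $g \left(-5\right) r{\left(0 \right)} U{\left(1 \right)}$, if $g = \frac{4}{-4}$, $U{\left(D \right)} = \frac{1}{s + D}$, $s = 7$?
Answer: $- \frac{15}{8} \approx -1.875$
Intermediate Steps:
$U{\left(D \right)} = \frac{1}{7 + D}$
$g = -1$ ($g = 4 \left(- \frac{1}{4}\right) = -1$)
$r{\left(I \right)} = -3 + 2 I$
$g \left(-5\right) r{\left(0 \right)} U{\left(1 \right)} = \frac{\left(-1\right) \left(-5\right) \left(-3 + 2 \cdot 0\right)}{7 + 1} = \frac{5 \left(-3 + 0\right)}{8} = 5 \left(-3\right) \frac{1}{8} = \left(-15\right) \frac{1}{8} = - \frac{15}{8}$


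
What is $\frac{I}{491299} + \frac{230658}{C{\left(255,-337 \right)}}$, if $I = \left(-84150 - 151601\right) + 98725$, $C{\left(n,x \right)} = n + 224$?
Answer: $\frac{113256409288}{235332221} \approx 481.26$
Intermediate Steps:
$C{\left(n,x \right)} = 224 + n$
$I = -137026$ ($I = -235751 + 98725 = -137026$)
$\frac{I}{491299} + \frac{230658}{C{\left(255,-337 \right)}} = - \frac{137026}{491299} + \frac{230658}{224 + 255} = \left(-137026\right) \frac{1}{491299} + \frac{230658}{479} = - \frac{137026}{491299} + 230658 \cdot \frac{1}{479} = - \frac{137026}{491299} + \frac{230658}{479} = \frac{113256409288}{235332221}$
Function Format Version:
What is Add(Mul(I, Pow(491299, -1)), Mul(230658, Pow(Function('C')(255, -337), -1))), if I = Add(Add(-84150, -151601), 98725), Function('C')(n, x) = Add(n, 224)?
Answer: Rational(113256409288, 235332221) ≈ 481.26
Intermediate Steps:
Function('C')(n, x) = Add(224, n)
I = -137026 (I = Add(-235751, 98725) = -137026)
Add(Mul(I, Pow(491299, -1)), Mul(230658, Pow(Function('C')(255, -337), -1))) = Add(Mul(-137026, Pow(491299, -1)), Mul(230658, Pow(Add(224, 255), -1))) = Add(Mul(-137026, Rational(1, 491299)), Mul(230658, Pow(479, -1))) = Add(Rational(-137026, 491299), Mul(230658, Rational(1, 479))) = Add(Rational(-137026, 491299), Rational(230658, 479)) = Rational(113256409288, 235332221)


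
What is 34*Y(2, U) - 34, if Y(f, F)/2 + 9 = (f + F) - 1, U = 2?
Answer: -442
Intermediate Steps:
Y(f, F) = -20 + 2*F + 2*f (Y(f, F) = -18 + 2*((f + F) - 1) = -18 + 2*((F + f) - 1) = -18 + 2*(-1 + F + f) = -18 + (-2 + 2*F + 2*f) = -20 + 2*F + 2*f)
34*Y(2, U) - 34 = 34*(-20 + 2*2 + 2*2) - 34 = 34*(-20 + 4 + 4) - 34 = 34*(-12) - 34 = -408 - 34 = -442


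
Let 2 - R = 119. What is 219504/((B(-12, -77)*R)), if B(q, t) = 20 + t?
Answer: 73168/2223 ≈ 32.914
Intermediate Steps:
R = -117 (R = 2 - 1*119 = 2 - 119 = -117)
219504/((B(-12, -77)*R)) = 219504/(((20 - 77)*(-117))) = 219504/((-57*(-117))) = 219504/6669 = 219504*(1/6669) = 73168/2223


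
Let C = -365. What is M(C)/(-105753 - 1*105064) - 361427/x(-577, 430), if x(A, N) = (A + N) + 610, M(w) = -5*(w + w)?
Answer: -76196645809/97608271 ≈ -780.64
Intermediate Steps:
M(w) = -10*w
x(A, N) = 610 + A + N
M(C)/(-105753 - 1*105064) - 361427/x(-577, 430) = (-10*(-365))/(-105753 - 1*105064) - 361427/(610 - 577 + 430) = 3650/(-105753 - 105064) - 361427/463 = 3650/(-210817) - 361427*1/463 = 3650*(-1/210817) - 361427/463 = -3650/210817 - 361427/463 = -76196645809/97608271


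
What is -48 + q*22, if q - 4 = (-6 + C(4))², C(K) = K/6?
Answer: 5992/9 ≈ 665.78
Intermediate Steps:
C(K) = K/6 (C(K) = K*(⅙) = K/6)
q = 292/9 (q = 4 + (-6 + (⅙)*4)² = 4 + (-6 + ⅔)² = 4 + (-16/3)² = 4 + 256/9 = 292/9 ≈ 32.444)
-48 + q*22 = -48 + (292/9)*22 = -48 + 6424/9 = 5992/9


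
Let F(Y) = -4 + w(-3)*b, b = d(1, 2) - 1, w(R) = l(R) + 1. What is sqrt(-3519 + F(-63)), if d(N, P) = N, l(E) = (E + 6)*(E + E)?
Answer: I*sqrt(3523) ≈ 59.355*I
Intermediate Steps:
l(E) = 2*E*(6 + E) (l(E) = (6 + E)*(2*E) = 2*E*(6 + E))
w(R) = 1 + 2*R*(6 + R) (w(R) = 2*R*(6 + R) + 1 = 1 + 2*R*(6 + R))
b = 0 (b = 1 - 1 = 0)
F(Y) = -4 (F(Y) = -4 + (1 + 2*(-3)*(6 - 3))*0 = -4 + (1 + 2*(-3)*3)*0 = -4 + (1 - 18)*0 = -4 - 17*0 = -4 + 0 = -4)
sqrt(-3519 + F(-63)) = sqrt(-3519 - 4) = sqrt(-3523) = I*sqrt(3523)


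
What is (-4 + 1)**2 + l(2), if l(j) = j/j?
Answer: 10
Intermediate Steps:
l(j) = 1
(-4 + 1)**2 + l(2) = (-4 + 1)**2 + 1 = (-3)**2 + 1 = 9 + 1 = 10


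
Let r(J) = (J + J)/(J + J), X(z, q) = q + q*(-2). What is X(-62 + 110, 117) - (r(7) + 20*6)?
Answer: -238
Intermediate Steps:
X(z, q) = -q (X(z, q) = q - 2*q = -q)
r(J) = 1 (r(J) = (2*J)/((2*J)) = (2*J)*(1/(2*J)) = 1)
X(-62 + 110, 117) - (r(7) + 20*6) = -1*117 - (1 + 20*6) = -117 - (1 + 120) = -117 - 1*121 = -117 - 121 = -238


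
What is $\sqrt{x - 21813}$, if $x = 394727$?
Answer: $\sqrt{372914} \approx 610.67$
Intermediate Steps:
$\sqrt{x - 21813} = \sqrt{394727 - 21813} = \sqrt{372914}$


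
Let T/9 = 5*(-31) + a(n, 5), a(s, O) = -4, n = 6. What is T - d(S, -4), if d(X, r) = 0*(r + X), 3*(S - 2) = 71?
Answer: -1431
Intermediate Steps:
S = 77/3 (S = 2 + (⅓)*71 = 2 + 71/3 = 77/3 ≈ 25.667)
d(X, r) = 0 (d(X, r) = 0*(X + r) = 0)
T = -1431 (T = 9*(5*(-31) - 4) = 9*(-155 - 4) = 9*(-159) = -1431)
T - d(S, -4) = -1431 - 1*0 = -1431 + 0 = -1431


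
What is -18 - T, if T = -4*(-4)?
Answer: -34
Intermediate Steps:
T = 16
-18 - T = -18 - 1*16 = -18 - 16 = -34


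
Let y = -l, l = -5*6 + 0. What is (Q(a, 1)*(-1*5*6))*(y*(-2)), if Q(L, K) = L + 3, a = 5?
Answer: 14400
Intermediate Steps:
l = -30 (l = -30 + 0 = -30)
Q(L, K) = 3 + L
y = 30 (y = -1*(-30) = 30)
(Q(a, 1)*(-1*5*6))*(y*(-2)) = ((3 + 5)*(-1*5*6))*(30*(-2)) = (8*(-5*6))*(-60) = (8*(-30))*(-60) = -240*(-60) = 14400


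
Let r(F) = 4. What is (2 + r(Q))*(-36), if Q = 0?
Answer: -216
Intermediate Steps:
(2 + r(Q))*(-36) = (2 + 4)*(-36) = 6*(-36) = -216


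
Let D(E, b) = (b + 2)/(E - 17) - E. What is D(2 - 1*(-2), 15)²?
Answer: 4761/169 ≈ 28.172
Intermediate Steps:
D(E, b) = -E + (2 + b)/(-17 + E) (D(E, b) = (2 + b)/(-17 + E) - E = -E + (2 + b)/(-17 + E))
D(2 - 1*(-2), 15)² = ((2 + 15 - (2 - 1*(-2))² + 17*(2 - 1*(-2)))/(-17 + (2 - 1*(-2))))² = ((2 + 15 - (2 + 2)² + 17*(2 + 2))/(-17 + (2 + 2)))² = ((2 + 15 - 1*4² + 17*4)/(-17 + 4))² = ((2 + 15 - 1*16 + 68)/(-13))² = (-(2 + 15 - 16 + 68)/13)² = (-1/13*69)² = (-69/13)² = 4761/169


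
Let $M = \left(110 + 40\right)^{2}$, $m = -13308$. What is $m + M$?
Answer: $9192$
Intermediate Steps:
$M = 22500$ ($M = 150^{2} = 22500$)
$m + M = -13308 + 22500 = 9192$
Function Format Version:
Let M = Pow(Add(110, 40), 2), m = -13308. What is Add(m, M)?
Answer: 9192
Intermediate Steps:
M = 22500 (M = Pow(150, 2) = 22500)
Add(m, M) = Add(-13308, 22500) = 9192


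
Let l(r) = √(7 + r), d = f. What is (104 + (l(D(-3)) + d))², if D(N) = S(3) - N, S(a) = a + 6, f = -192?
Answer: (88 - √19)² ≈ 6995.8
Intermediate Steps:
S(a) = 6 + a
D(N) = 9 - N (D(N) = (6 + 3) - N = 9 - N)
d = -192
(104 + (l(D(-3)) + d))² = (104 + (√(7 + (9 - 1*(-3))) - 192))² = (104 + (√(7 + (9 + 3)) - 192))² = (104 + (√(7 + 12) - 192))² = (104 + (√19 - 192))² = (104 + (-192 + √19))² = (-88 + √19)²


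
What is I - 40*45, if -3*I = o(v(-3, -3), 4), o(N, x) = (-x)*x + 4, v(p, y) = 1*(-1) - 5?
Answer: -1796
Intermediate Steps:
v(p, y) = -6 (v(p, y) = -1 - 5 = -6)
o(N, x) = 4 - x² (o(N, x) = -x² + 4 = 4 - x²)
I = 4 (I = -(4 - 1*4²)/3 = -(4 - 1*16)/3 = -(4 - 16)/3 = -⅓*(-12) = 4)
I - 40*45 = 4 - 40*45 = 4 - 1800 = -1796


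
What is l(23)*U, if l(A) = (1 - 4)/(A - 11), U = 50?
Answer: -25/2 ≈ -12.500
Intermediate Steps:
l(A) = -3/(-11 + A)
l(23)*U = -3/(-11 + 23)*50 = -3/12*50 = -3*1/12*50 = -¼*50 = -25/2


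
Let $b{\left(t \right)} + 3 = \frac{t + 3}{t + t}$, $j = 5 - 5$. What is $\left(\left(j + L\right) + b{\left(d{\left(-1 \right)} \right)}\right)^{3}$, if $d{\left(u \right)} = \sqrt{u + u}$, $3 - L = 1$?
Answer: $\frac{25}{16} + \frac{9 i \sqrt{2}}{32} \approx 1.5625 + 0.39775 i$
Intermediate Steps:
$L = 2$ ($L = 3 - 1 = 2$)
$j = 0$ ($j = 5 - 5 = 0$)
$d{\left(u \right)} = \sqrt{2} \sqrt{u}$ ($d{\left(u \right)} = \sqrt{2 u} = \sqrt{2} \sqrt{u}$)
$b{\left(t \right)} = -3 + \frac{3 + t}{2 t}$ ($b{\left(t \right)} = -3 + \frac{t + 3}{t + t} = -3 + \frac{3 + t}{2 t}$)
$\left(\left(j + L\right) + b{\left(d{\left(-1 \right)} \right)}\right)^{3} = \left(\left(0 + 2\right) + \frac{3 - 5 \sqrt{2} \sqrt{-1}}{2 \sqrt{2} \sqrt{-1}}\right)^{3} = \left(2 + \frac{3 - 5 \sqrt{2} i}{2 \sqrt{2} i}\right)^{3} = \left(2 + \frac{3 - 5 i \sqrt{2}}{2 i \sqrt{2}}\right)^{3} = \left(2 + \frac{- \frac{i \sqrt{2}}{2} \left(3 - 5 i \sqrt{2}\right)}{2}\right)^{3} = \left(2 - \frac{i \sqrt{2} \left(3 - 5 i \sqrt{2}\right)}{4}\right)^{3}$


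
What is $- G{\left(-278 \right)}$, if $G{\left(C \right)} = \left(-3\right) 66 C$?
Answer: $-55044$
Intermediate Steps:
$G{\left(C \right)} = - 198 C$
$- G{\left(-278 \right)} = - \left(-198\right) \left(-278\right) = \left(-1\right) 55044 = -55044$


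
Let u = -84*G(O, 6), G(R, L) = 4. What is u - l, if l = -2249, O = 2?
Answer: 1913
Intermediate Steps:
u = -336 (u = -84*4 = -336)
u - l = -336 - 1*(-2249) = -336 + 2249 = 1913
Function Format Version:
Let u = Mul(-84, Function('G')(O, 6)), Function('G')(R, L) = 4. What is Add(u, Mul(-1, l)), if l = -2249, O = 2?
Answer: 1913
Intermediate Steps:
u = -336 (u = Mul(-84, 4) = -336)
Add(u, Mul(-1, l)) = Add(-336, Mul(-1, -2249)) = Add(-336, 2249) = 1913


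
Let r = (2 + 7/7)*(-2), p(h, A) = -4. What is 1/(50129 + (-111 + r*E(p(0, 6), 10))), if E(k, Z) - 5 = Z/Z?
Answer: 1/49982 ≈ 2.0007e-5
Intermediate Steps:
r = -6 (r = (2 + 7*(⅐))*(-2) = (2 + 1)*(-2) = 3*(-2) = -6)
E(k, Z) = 6 (E(k, Z) = 5 + Z/Z = 5 + 1 = 6)
1/(50129 + (-111 + r*E(p(0, 6), 10))) = 1/(50129 + (-111 - 6*6)) = 1/(50129 + (-111 - 36)) = 1/(50129 - 147) = 1/49982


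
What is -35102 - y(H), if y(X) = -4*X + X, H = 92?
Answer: -34826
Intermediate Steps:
y(X) = -3*X
-35102 - y(H) = -35102 - (-3)*92 = -35102 - 1*(-276) = -35102 + 276 = -34826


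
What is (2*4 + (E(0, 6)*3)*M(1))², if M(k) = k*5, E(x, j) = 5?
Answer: 6889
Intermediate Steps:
M(k) = 5*k
(2*4 + (E(0, 6)*3)*M(1))² = (2*4 + (5*3)*(5*1))² = (8 + 15*5)² = (8 + 75)² = 83² = 6889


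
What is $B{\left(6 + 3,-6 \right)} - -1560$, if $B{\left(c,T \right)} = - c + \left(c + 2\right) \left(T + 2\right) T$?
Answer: $1815$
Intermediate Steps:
$B{\left(c,T \right)} = - c + T \left(2 + T\right) \left(2 + c\right)$ ($B{\left(c,T \right)} = - c + \left(2 + c\right) \left(2 + T\right) T = - c + \left(2 + T\right) \left(2 + c\right) T = - c + T \left(2 + T\right) \left(2 + c\right)$)
$B{\left(6 + 3,-6 \right)} - -1560 = \left(- (6 + 3) + 2 \left(-6\right)^{2} + 4 \left(-6\right) + \left(6 + 3\right) \left(-6\right)^{2} + 2 \left(-6\right) \left(6 + 3\right)\right) - -1560 = \left(\left(-1\right) 9 + 2 \cdot 36 - 24 + 9 \cdot 36 + 2 \left(-6\right) 9\right) + 1560 = \left(-9 + 72 - 24 + 324 - 108\right) + 1560 = 255 + 1560 = 1815$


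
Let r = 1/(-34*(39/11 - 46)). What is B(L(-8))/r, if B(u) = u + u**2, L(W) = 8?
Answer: 1143216/11 ≈ 1.0393e+5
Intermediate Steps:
r = 11/15878 (r = 1/(-34*(39*(1/11) - 46)) = 1/(-34*(39/11 - 46)) = 1/(-34*(-467/11)) = 1/(15878/11) = 11/15878 ≈ 0.00069278)
B(L(-8))/r = (8*(1 + 8))/(11/15878) = (8*9)*(15878/11) = 72*(15878/11) = 1143216/11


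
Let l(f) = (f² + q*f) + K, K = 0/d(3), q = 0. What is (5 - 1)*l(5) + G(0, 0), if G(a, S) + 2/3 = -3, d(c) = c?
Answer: 289/3 ≈ 96.333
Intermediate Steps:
G(a, S) = -11/3 (G(a, S) = -⅔ - 3 = -11/3)
K = 0 (K = 0/3 = 0*(⅓) = 0)
l(f) = f² (l(f) = (f² + 0*f) + 0 = (f² + 0) + 0 = f² + 0 = f²)
(5 - 1)*l(5) + G(0, 0) = (5 - 1)*5² - 11/3 = 4*25 - 11/3 = 100 - 11/3 = 289/3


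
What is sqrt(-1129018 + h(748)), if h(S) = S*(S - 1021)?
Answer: I*sqrt(1333222) ≈ 1154.7*I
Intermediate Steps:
h(S) = S*(-1021 + S)
sqrt(-1129018 + h(748)) = sqrt(-1129018 + 748*(-1021 + 748)) = sqrt(-1129018 + 748*(-273)) = sqrt(-1129018 - 204204) = sqrt(-1333222) = I*sqrt(1333222)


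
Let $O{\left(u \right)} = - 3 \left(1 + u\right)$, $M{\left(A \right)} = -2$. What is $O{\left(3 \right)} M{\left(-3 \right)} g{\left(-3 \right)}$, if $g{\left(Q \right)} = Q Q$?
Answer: $216$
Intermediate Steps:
$g{\left(Q \right)} = Q^{2}$
$O{\left(u \right)} = -3 - 3 u$
$O{\left(3 \right)} M{\left(-3 \right)} g{\left(-3 \right)} = \left(-3 - 9\right) \left(-2\right) \left(-3\right)^{2} = \left(-3 - 9\right) \left(-2\right) 9 = \left(-12\right) \left(-2\right) 9 = 24 \cdot 9 = 216$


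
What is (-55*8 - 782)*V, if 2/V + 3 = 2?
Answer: 2444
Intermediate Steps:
V = -2 (V = 2/(-3 + 2) = 2/(-1) = 2*(-1) = -2)
(-55*8 - 782)*V = (-55*8 - 782)*(-2) = (-440 - 782)*(-2) = -1222*(-2) = 2444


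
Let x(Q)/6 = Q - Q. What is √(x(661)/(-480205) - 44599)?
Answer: I*√44599 ≈ 211.18*I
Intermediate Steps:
x(Q) = 0 (x(Q) = 6*(Q - Q) = 6*0 = 0)
√(x(661)/(-480205) - 44599) = √(0/(-480205) - 44599) = √(0*(-1/480205) - 44599) = √(0 - 44599) = √(-44599) = I*√44599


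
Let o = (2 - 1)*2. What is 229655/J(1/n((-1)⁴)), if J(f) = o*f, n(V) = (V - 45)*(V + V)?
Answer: -10104820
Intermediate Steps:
o = 2 (o = 1*2 = 2)
n(V) = 2*V*(-45 + V) (n(V) = (-45 + V)*(2*V) = 2*V*(-45 + V))
J(f) = 2*f
229655/J(1/n((-1)⁴)) = 229655/((2/((2*(-1)⁴*(-45 + (-1)⁴))))) = 229655/((2/((2*1*(-45 + 1))))) = 229655/((2/((2*1*(-44))))) = 229655/((2/(-88))) = 229655/((2*(-1/88))) = 229655/(-1/44) = 229655*(-44) = -10104820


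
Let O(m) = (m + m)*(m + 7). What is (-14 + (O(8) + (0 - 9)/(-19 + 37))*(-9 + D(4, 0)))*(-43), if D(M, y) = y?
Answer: 186577/2 ≈ 93289.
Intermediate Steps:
O(m) = 2*m*(7 + m) (O(m) = (2*m)*(7 + m) = 2*m*(7 + m))
(-14 + (O(8) + (0 - 9)/(-19 + 37))*(-9 + D(4, 0)))*(-43) = (-14 + (2*8*(7 + 8) + (0 - 9)/(-19 + 37))*(-9 + 0))*(-43) = (-14 + (2*8*15 - 9/18)*(-9))*(-43) = (-14 + (240 - 9*1/18)*(-9))*(-43) = (-14 + (240 - ½)*(-9))*(-43) = (-14 + (479/2)*(-9))*(-43) = (-14 - 4311/2)*(-43) = -4339/2*(-43) = 186577/2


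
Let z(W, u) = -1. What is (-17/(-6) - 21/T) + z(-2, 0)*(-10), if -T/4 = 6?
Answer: 329/24 ≈ 13.708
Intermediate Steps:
T = -24 (T = -4*6 = -24)
(-17/(-6) - 21/T) + z(-2, 0)*(-10) = (-17/(-6) - 21/(-24)) - 1*(-10) = (-17*(-⅙) - 21*(-1/24)) + 10 = (17/6 + 7/8) + 10 = 89/24 + 10 = 329/24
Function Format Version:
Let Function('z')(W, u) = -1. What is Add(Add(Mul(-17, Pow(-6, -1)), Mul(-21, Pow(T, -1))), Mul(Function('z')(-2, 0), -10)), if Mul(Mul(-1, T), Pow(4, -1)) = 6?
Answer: Rational(329, 24) ≈ 13.708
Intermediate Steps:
T = -24 (T = Mul(-4, 6) = -24)
Add(Add(Mul(-17, Pow(-6, -1)), Mul(-21, Pow(T, -1))), Mul(Function('z')(-2, 0), -10)) = Add(Add(Mul(-17, Pow(-6, -1)), Mul(-21, Pow(-24, -1))), Mul(-1, -10)) = Add(Add(Mul(-17, Rational(-1, 6)), Mul(-21, Rational(-1, 24))), 10) = Add(Add(Rational(17, 6), Rational(7, 8)), 10) = Add(Rational(89, 24), 10) = Rational(329, 24)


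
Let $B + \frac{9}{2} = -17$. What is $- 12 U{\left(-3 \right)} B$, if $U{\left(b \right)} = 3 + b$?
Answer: $0$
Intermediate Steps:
$B = - \frac{43}{2}$ ($B = - \frac{9}{2} - 17 = - \frac{43}{2} \approx -21.5$)
$- 12 U{\left(-3 \right)} B = - 12 \left(3 - 3\right) \left(- \frac{43}{2}\right) = \left(-12\right) 0 \left(- \frac{43}{2}\right) = 0 \left(- \frac{43}{2}\right) = 0$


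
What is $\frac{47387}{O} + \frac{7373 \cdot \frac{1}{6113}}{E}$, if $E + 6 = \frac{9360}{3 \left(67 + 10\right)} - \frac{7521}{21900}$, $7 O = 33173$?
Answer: $\frac{5584434713488591}{556514687462027} \approx 10.035$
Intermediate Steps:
$O = 4739$ ($O = \frac{1}{7} \cdot 33173 = 4739$)
$E = \frac{19210361}{562100}$ ($E = -6 + \left(\frac{9360}{3 \left(67 + 10\right)} - \frac{7521}{21900}\right) = -6 + \left(\frac{9360}{3 \cdot 77} - \frac{2507}{7300}\right) = -6 - \left(\frac{2507}{7300} - \frac{9360}{231}\right) = -6 + \left(9360 \cdot \frac{1}{231} - \frac{2507}{7300}\right) = -6 + \left(\frac{3120}{77} - \frac{2507}{7300}\right) = -6 + \frac{22582961}{562100} = \frac{19210361}{562100} \approx 34.176$)
$\frac{47387}{O} + \frac{7373 \cdot \frac{1}{6113}}{E} = \frac{47387}{4739} + \frac{7373 \cdot \frac{1}{6113}}{\frac{19210361}{562100}} = 47387 \cdot \frac{1}{4739} + 7373 \cdot \frac{1}{6113} \cdot \frac{562100}{19210361} = \frac{47387}{4739} + \frac{7373}{6113} \cdot \frac{562100}{19210361} = \frac{47387}{4739} + \frac{4144363300}{117432936793} = \frac{5584434713488591}{556514687462027}$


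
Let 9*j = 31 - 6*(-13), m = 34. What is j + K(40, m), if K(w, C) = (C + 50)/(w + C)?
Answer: 4411/333 ≈ 13.246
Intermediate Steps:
K(w, C) = (50 + C)/(C + w)
j = 109/9 (j = (31 - 6*(-13))/9 = (31 + 78)/9 = (1/9)*109 = 109/9 ≈ 12.111)
j + K(40, m) = 109/9 + (50 + 34)/(34 + 40) = 109/9 + 84/74 = 109/9 + (1/74)*84 = 109/9 + 42/37 = 4411/333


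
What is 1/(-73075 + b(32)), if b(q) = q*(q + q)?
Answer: -1/71027 ≈ -1.4079e-5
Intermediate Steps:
b(q) = 2*q² (b(q) = q*(2*q) = 2*q²)
1/(-73075 + b(32)) = 1/(-73075 + 2*32²) = 1/(-73075 + 2*1024) = 1/(-73075 + 2048) = 1/(-71027) = -1/71027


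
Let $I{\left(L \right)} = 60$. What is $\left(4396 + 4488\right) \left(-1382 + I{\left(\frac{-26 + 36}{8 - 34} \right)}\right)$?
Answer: $-11744648$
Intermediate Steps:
$\left(4396 + 4488\right) \left(-1382 + I{\left(\frac{-26 + 36}{8 - 34} \right)}\right) = \left(4396 + 4488\right) \left(-1382 + 60\right) = 8884 \left(-1322\right) = -11744648$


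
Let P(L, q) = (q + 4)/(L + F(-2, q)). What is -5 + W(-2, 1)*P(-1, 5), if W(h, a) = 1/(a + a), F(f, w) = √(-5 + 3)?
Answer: -13/2 - 3*I*√2/2 ≈ -6.5 - 2.1213*I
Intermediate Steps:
F(f, w) = I*√2 (F(f, w) = √(-2) = I*√2)
W(h, a) = 1/(2*a)
P(L, q) = (4 + q)/(L + I*√2) (P(L, q) = (q + 4)/(L + I*√2) = (4 + q)/(L + I*√2))
-5 + W(-2, 1)*P(-1, 5) = -5 + ((½)/1)*((4 + 5)/(-1 + I*√2)) = -5 + ((½)*1)*(9/(-1 + I*√2)) = -5 + (9/(-1 + I*√2))/2 = -5 + 9/(2*(-1 + I*√2))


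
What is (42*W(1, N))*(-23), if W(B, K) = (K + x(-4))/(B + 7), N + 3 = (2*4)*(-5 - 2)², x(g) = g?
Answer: -185955/4 ≈ -46489.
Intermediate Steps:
N = 389 (N = -3 + (2*4)*(-5 - 2)² = -3 + 8*(-7)² = -3 + 8*49 = -3 + 392 = 389)
W(B, K) = (-4 + K)/(7 + B) (W(B, K) = (K - 4)/(B + 7) = (-4 + K)/(7 + B))
(42*W(1, N))*(-23) = (42*((-4 + 389)/(7 + 1)))*(-23) = (42*(385/8))*(-23) = (8085/4)*(-23) = -185955/4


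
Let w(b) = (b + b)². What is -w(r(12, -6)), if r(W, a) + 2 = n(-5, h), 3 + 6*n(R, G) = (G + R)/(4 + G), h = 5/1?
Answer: -25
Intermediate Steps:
h = 5 (h = 5*1 = 5)
n(R, G) = -½ + (G + R)/(6*(4 + G)) (n(R, G) = -½ + ((G + R)/(4 + G))/6 = -½ + (G + R)/(6*(4 + G)))
r(W, a) = -5/2 (r(W, a) = -2 + (-12 - 5 - 2*5)/(6*(4 + 5)) = -2 + (⅙)*(-12 - 5 - 10)/9 = -2 + (⅙)*(⅑)*(-27) = -2 - ½ = -5/2)
w(b) = 4*b² (w(b) = (2*b)² = 4*b²)
-w(r(12, -6)) = -4*(-5/2)² = -4*25/4 = -1*25 = -25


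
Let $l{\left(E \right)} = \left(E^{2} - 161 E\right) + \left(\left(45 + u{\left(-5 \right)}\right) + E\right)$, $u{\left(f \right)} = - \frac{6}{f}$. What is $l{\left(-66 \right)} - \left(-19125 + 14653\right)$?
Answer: $\frac{97171}{5} \approx 19434.0$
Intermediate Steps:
$l{\left(E \right)} = \frac{231}{5} + E^{2} - 160 E$ ($l{\left(E \right)} = \left(E^{2} - 161 E\right) + \left(\left(45 - \frac{6}{-5}\right) + E\right) = \left(E^{2} - 161 E\right) + \left(\left(45 - - \frac{6}{5}\right) + E\right) = \left(E^{2} - 161 E\right) + \left(\left(45 + \frac{6}{5}\right) + E\right) = \left(E^{2} - 161 E\right) + \left(\frac{231}{5} + E\right) = \frac{231}{5} + E^{2} - 160 E$)
$l{\left(-66 \right)} - \left(-19125 + 14653\right) = \left(\frac{231}{5} + \left(-66\right)^{2} - -10560\right) - \left(-19125 + 14653\right) = \left(\frac{231}{5} + 4356 + 10560\right) - -4472 = \frac{74811}{5} + 4472 = \frac{97171}{5}$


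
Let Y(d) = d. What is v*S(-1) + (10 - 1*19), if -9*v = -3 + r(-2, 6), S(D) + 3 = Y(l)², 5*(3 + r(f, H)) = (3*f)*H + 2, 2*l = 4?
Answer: -341/45 ≈ -7.5778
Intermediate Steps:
l = 2 (l = (½)*4 = 2)
r(f, H) = -13/5 + 3*H*f/5 (r(f, H) = -3 + ((3*f)*H + 2)/5 = -3 + (3*H*f + 2)/5 = -3 + (2 + 3*H*f)/5 = -3 + (⅖ + 3*H*f/5) = -13/5 + 3*H*f/5)
S(D) = 1 (S(D) = -3 + 2² = -3 + 4 = 1)
v = 64/45 (v = -(-3 + (-13/5 + (⅗)*6*(-2)))/9 = -(-3 + (-13/5 - 36/5))/9 = -(-3 - 49/5)/9 = -⅑*(-64/5) = 64/45 ≈ 1.4222)
v*S(-1) + (10 - 1*19) = (64/45)*1 + (10 - 1*19) = 64/45 + (10 - 19) = 64/45 - 9 = -341/45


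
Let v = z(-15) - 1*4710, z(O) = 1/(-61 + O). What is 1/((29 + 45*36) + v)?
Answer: -76/232637 ≈ -0.00032669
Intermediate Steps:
v = -357961/76 (v = 1/(-61 - 15) - 1*4710 = 1/(-76) - 4710 = -1/76 - 4710 = -357961/76 ≈ -4710.0)
1/((29 + 45*36) + v) = 1/((29 + 45*36) - 357961/76) = 1/((29 + 1620) - 357961/76) = 1/(1649 - 357961/76) = 1/(-232637/76) = -76/232637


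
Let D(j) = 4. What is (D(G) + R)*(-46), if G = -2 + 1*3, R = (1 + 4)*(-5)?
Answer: 966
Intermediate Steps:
R = -25 (R = 5*(-5) = -25)
G = 1 (G = -2 + 3 = 1)
(D(G) + R)*(-46) = (4 - 25)*(-46) = -21*(-46) = 966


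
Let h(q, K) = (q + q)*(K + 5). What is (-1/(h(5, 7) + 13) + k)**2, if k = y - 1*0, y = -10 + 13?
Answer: 158404/17689 ≈ 8.9549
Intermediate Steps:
y = 3
h(q, K) = 2*q*(5 + K) (h(q, K) = (2*q)*(5 + K) = 2*q*(5 + K))
k = 3 (k = 3 - 1*0 = 3 + 0 = 3)
(-1/(h(5, 7) + 13) + k)**2 = (-1/(2*5*(5 + 7) + 13) + 3)**2 = (-1/(2*5*12 + 13) + 3)**2 = (-1/(120 + 13) + 3)**2 = (-1/133 + 3)**2 = (398/133)**2 = 158404/17689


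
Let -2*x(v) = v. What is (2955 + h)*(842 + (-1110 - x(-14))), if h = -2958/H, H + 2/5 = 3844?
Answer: -2602160000/3203 ≈ -8.1241e+5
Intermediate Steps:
H = 19218/5 (H = -⅖ + 3844 = 19218/5 ≈ 3843.6)
h = -2465/3203 (h = -2958/19218/5 = -2958*5/19218 = -2465/3203 ≈ -0.76959)
x(v) = -v/2
(2955 + h)*(842 + (-1110 - x(-14))) = (2955 - 2465/3203)*(842 + (-1110 - (-1)*(-14)/2)) = 9462400*(842 + (-1110 - 1*7))/3203 = 9462400*(842 + (-1110 - 7))/3203 = 9462400*(842 - 1117)/3203 = (9462400/3203)*(-275) = -2602160000/3203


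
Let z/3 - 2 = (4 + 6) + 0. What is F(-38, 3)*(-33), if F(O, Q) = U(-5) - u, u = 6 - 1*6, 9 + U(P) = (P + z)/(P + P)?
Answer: 3993/10 ≈ 399.30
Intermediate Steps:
z = 36 (z = 6 + 3*((4 + 6) + 0) = 6 + 3*(10 + 0) = 6 + 3*10 = 6 + 30 = 36)
U(P) = -9 + (36 + P)/(2*P) (U(P) = -9 + (P + 36)/(P + P) = -9 + (36 + P)/((2*P)) = -9 + (36 + P)*(1/(2*P)) = -9 + (36 + P)/(2*P))
u = 0 (u = 6 - 6 = 0)
F(O, Q) = -121/10 (F(O, Q) = (-17/2 + 18/(-5)) - 1*0 = (-17/2 + 18*(-⅕)) + 0 = (-17/2 - 18/5) + 0 = -121/10 + 0 = -121/10)
F(-38, 3)*(-33) = -121/10*(-33) = 3993/10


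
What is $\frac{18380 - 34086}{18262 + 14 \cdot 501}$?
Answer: $- \frac{7853}{12638} \approx -0.62138$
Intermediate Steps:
$\frac{18380 - 34086}{18262 + 14 \cdot 501} = - \frac{15706}{18262 + 7014} = - \frac{15706}{25276} = \left(-15706\right) \frac{1}{25276} = - \frac{7853}{12638}$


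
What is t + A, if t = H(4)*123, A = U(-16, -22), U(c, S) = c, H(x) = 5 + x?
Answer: 1091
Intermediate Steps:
A = -16
t = 1107 (t = (5 + 4)*123 = 9*123 = 1107)
t + A = 1107 - 16 = 1091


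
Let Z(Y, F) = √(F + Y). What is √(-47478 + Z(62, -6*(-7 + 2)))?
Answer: √(-47478 + 2*√23) ≈ 217.87*I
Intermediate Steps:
√(-47478 + Z(62, -6*(-7 + 2))) = √(-47478 + √(-6*(-7 + 2) + 62)) = √(-47478 + √(-6*(-5) + 62)) = √(-47478 + √(30 + 62)) = √(-47478 + √92) = √(-47478 + 2*√23)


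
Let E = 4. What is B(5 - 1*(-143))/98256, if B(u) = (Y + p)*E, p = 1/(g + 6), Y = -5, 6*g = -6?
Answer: -2/10235 ≈ -0.00019541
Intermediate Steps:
g = -1 (g = (⅙)*(-6) = -1)
p = ⅕ (p = 1/(-1 + 6) = 1/5 = ⅕ ≈ 0.20000)
B(u) = -96/5 (B(u) = (-5 + ⅕)*4 = -24/5*4 = -96/5)
B(5 - 1*(-143))/98256 = -96/5/98256 = -96/5*1/98256 = -2/10235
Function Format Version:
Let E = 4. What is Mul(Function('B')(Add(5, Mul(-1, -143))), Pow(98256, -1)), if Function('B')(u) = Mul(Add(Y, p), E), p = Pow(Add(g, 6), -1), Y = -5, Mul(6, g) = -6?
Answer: Rational(-2, 10235) ≈ -0.00019541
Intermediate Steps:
g = -1 (g = Mul(Rational(1, 6), -6) = -1)
p = Rational(1, 5) (p = Pow(Add(-1, 6), -1) = Pow(5, -1) = Rational(1, 5) ≈ 0.20000)
Function('B')(u) = Rational(-96, 5) (Function('B')(u) = Mul(Add(-5, Rational(1, 5)), 4) = Mul(Rational(-24, 5), 4) = Rational(-96, 5))
Mul(Function('B')(Add(5, Mul(-1, -143))), Pow(98256, -1)) = Mul(Rational(-96, 5), Pow(98256, -1)) = Mul(Rational(-96, 5), Rational(1, 98256)) = Rational(-2, 10235)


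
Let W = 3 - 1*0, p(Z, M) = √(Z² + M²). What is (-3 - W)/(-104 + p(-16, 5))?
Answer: 624/10535 + 6*√281/10535 ≈ 0.068778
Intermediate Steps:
p(Z, M) = √(M² + Z²)
W = 3 (W = 3 + 0 = 3)
(-3 - W)/(-104 + p(-16, 5)) = (-3 - 1*3)/(-104 + √(5² + (-16)²)) = (-3 - 3)/(-104 + √(25 + 256)) = -6/(-104 + √281)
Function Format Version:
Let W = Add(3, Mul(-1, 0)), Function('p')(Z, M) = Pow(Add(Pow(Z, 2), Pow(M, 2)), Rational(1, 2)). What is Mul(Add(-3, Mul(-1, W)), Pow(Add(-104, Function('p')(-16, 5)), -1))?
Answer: Add(Rational(624, 10535), Mul(Rational(6, 10535), Pow(281, Rational(1, 2)))) ≈ 0.068778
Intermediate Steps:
Function('p')(Z, M) = Pow(Add(Pow(M, 2), Pow(Z, 2)), Rational(1, 2))
W = 3 (W = Add(3, 0) = 3)
Mul(Add(-3, Mul(-1, W)), Pow(Add(-104, Function('p')(-16, 5)), -1)) = Mul(Add(-3, Mul(-1, 3)), Pow(Add(-104, Pow(Add(Pow(5, 2), Pow(-16, 2)), Rational(1, 2))), -1)) = Mul(Add(-3, -3), Pow(Add(-104, Pow(Add(25, 256), Rational(1, 2))), -1)) = Mul(-6, Pow(Add(-104, Pow(281, Rational(1, 2))), -1))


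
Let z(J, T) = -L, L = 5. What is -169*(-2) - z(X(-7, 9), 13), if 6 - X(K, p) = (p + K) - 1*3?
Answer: 343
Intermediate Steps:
X(K, p) = 9 - K - p (X(K, p) = 6 - ((p + K) - 1*3) = 6 - ((K + p) - 3) = 6 - (-3 + K + p) = 6 + (3 - K - p) = 9 - K - p)
z(J, T) = -5 (z(J, T) = -1*5 = -5)
-169*(-2) - z(X(-7, 9), 13) = -169*(-2) - 1*(-5) = 338 + 5 = 343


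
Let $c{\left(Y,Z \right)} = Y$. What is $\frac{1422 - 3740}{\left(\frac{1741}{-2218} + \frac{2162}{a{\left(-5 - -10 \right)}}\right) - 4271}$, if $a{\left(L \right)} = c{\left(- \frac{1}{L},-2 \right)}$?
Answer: $\frac{5141324}{33451399} \approx 0.1537$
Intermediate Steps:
$a{\left(L \right)} = - \frac{1}{L}$
$\frac{1422 - 3740}{\left(\frac{1741}{-2218} + \frac{2162}{a{\left(-5 - -10 \right)}}\right) - 4271} = \frac{1422 - 3740}{\left(\frac{1741}{-2218} + \frac{2162}{\left(-1\right) \frac{1}{-5 - -10}}\right) - 4271} = - \frac{2318}{\left(1741 \left(- \frac{1}{2218}\right) + \frac{2162}{\left(-1\right) \frac{1}{-5 + 10}}\right) - 4271} = - \frac{2318}{\left(- \frac{1741}{2218} + \frac{2162}{\left(-1\right) \frac{1}{5}}\right) - 4271} = - \frac{2318}{\left(- \frac{1741}{2218} + \frac{2162}{- \frac{1}{5}}\right) - 4271} = - \frac{2318}{\left(- \frac{1741}{2218} + 2162 \left(-5\right)\right) - 4271} = - \frac{2318}{\left(- \frac{1741}{2218} - 10810\right) - 4271} = - \frac{2318}{- \frac{23978321}{2218} - 4271} = - \frac{2318}{- \frac{33451399}{2218}} = \left(-2318\right) \left(- \frac{2218}{33451399}\right) = \frac{5141324}{33451399}$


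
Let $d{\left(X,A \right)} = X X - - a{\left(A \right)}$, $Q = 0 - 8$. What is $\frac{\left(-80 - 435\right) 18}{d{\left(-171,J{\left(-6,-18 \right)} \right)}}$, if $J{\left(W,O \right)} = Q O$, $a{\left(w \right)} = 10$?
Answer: $- \frac{9270}{29251} \approx -0.31691$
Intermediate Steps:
$Q = -8$
$J{\left(W,O \right)} = - 8 O$
$d{\left(X,A \right)} = 10 + X^{2}$ ($d{\left(X,A \right)} = X X + \left(\left(10 - X\right) + X\right) = X^{2} + 10 = 10 + X^{2}$)
$\frac{\left(-80 - 435\right) 18}{d{\left(-171,J{\left(-6,-18 \right)} \right)}} = \frac{\left(-80 - 435\right) 18}{10 + \left(-171\right)^{2}} = \frac{\left(-515\right) 18}{10 + 29241} = - \frac{9270}{29251}$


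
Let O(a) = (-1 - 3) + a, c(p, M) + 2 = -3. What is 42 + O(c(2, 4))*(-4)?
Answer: 78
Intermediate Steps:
c(p, M) = -5 (c(p, M) = -2 - 3 = -5)
O(a) = -4 + a
42 + O(c(2, 4))*(-4) = 42 + (-4 - 5)*(-4) = 42 - 9*(-4) = 42 + 36 = 78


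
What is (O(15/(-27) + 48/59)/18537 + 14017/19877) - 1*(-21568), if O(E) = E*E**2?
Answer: 1189865644741956694432/55166299246074159 ≈ 21569.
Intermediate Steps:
O(E) = E**3
(O(15/(-27) + 48/59)/18537 + 14017/19877) - 1*(-21568) = ((15/(-27) + 48/59)**3/18537 + 14017/19877) - 1*(-21568) = ((15*(-1/27) + 48*(1/59))**3*(1/18537) + 14017*(1/19877)) + 21568 = ((-5/9 + 48/59)**3*(1/18537) + 14017/19877) + 21568 = ((137/531)**3*(1/18537) + 14017/19877) + 21568 = ((2571353/149721291)*(1/18537) + 14017/19877) + 21568 = (2571353/2775383571267 + 14017/19877) + 21568 = 38902602629233120/55166299246074159 + 21568 = 1189865644741956694432/55166299246074159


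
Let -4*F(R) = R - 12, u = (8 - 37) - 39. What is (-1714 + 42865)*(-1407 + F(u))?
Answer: -57076437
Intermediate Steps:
u = -68 (u = -29 - 39 = -68)
F(R) = 3 - R/4 (F(R) = -(R - 12)/4 = -(-12 + R)/4 = 3 - R/4)
(-1714 + 42865)*(-1407 + F(u)) = (-1714 + 42865)*(-1407 + (3 - ¼*(-68))) = 41151*(-1407 + (3 + 17)) = 41151*(-1407 + 20) = 41151*(-1387) = -57076437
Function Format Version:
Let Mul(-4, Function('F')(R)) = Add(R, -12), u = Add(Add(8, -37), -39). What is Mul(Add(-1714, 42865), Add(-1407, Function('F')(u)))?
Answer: -57076437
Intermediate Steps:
u = -68 (u = Add(-29, -39) = -68)
Function('F')(R) = Add(3, Mul(Rational(-1, 4), R)) (Function('F')(R) = Mul(Rational(-1, 4), Add(R, -12)) = Mul(Rational(-1, 4), Add(-12, R)) = Add(3, Mul(Rational(-1, 4), R)))
Mul(Add(-1714, 42865), Add(-1407, Function('F')(u))) = Mul(Add(-1714, 42865), Add(-1407, Add(3, Mul(Rational(-1, 4), -68)))) = Mul(41151, Add(-1407, Add(3, 17))) = Mul(41151, Add(-1407, 20)) = Mul(41151, -1387) = -57076437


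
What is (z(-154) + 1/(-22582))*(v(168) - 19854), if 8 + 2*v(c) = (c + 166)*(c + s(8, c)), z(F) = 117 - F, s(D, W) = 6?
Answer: 28150716600/11291 ≈ 2.4932e+6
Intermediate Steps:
v(c) = -4 + (6 + c)*(166 + c)/2 (v(c) = -4 + ((c + 166)*(c + 6))/2 = -4 + ((166 + c)*(6 + c))/2 = -4 + ((6 + c)*(166 + c))/2 = -4 + (6 + c)*(166 + c)/2)
(z(-154) + 1/(-22582))*(v(168) - 19854) = ((117 - 1*(-154)) + 1/(-22582))*((494 + (1/2)*168**2 + 86*168) - 19854) = ((117 + 154) - 1/22582)*((494 + (1/2)*28224 + 14448) - 19854) = (271 - 1/22582)*((494 + 14112 + 14448) - 19854) = 6119721*(29054 - 19854)/22582 = (6119721/22582)*9200 = 28150716600/11291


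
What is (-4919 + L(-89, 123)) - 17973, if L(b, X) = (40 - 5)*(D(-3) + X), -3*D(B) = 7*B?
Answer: -18342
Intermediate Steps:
D(B) = -7*B/3
L(b, X) = 245 + 35*X (L(b, X) = (40 - 5)*(-7/3*(-3) + X) = 35*(7 + X) = 245 + 35*X)
(-4919 + L(-89, 123)) - 17973 = (-4919 + (245 + 35*123)) - 17973 = (-4919 + (245 + 4305)) - 17973 = (-4919 + 4550) - 17973 = -369 - 17973 = -18342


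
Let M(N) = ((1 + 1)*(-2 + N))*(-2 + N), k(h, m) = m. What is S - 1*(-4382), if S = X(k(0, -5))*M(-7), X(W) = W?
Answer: 3572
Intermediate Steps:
M(N) = (-4 + 2*N)*(-2 + N) (M(N) = (2*(-2 + N))*(-2 + N) = (-4 + 2*N)*(-2 + N))
S = -810 (S = -5*(8 - 8*(-7) + 2*(-7)²) = -5*(8 + 56 + 2*49) = -5*(8 + 56 + 98) = -5*162 = -810)
S - 1*(-4382) = -810 - 1*(-4382) = -810 + 4382 = 3572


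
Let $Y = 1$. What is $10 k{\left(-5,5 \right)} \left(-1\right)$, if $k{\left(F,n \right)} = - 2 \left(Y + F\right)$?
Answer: $-80$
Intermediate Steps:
$k{\left(F,n \right)} = -2 - 2 F$ ($k{\left(F,n \right)} = - 2 \left(1 + F\right) = -2 - 2 F$)
$10 k{\left(-5,5 \right)} \left(-1\right) = 10 \left(-2 - -10\right) \left(-1\right) = 10 \left(-2 + 10\right) \left(-1\right) = 10 \cdot 8 \left(-1\right) = 80 \left(-1\right) = -80$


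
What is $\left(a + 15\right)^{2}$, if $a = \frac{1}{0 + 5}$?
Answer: $\frac{5776}{25} \approx 231.04$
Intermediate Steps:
$a = \frac{1}{5} \approx 0.2$
$\left(a + 15\right)^{2} = \left(\frac{1}{5} + 15\right)^{2} = \left(\frac{76}{5}\right)^{2} = \frac{5776}{25}$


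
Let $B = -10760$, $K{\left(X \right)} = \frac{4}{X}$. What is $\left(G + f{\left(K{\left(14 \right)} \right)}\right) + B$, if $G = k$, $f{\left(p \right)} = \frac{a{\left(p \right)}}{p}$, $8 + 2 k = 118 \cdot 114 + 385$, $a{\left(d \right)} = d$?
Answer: $- \frac{7689}{2} \approx -3844.5$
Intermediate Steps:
$k = \frac{13829}{2}$ ($k = -4 + \frac{118 \cdot 114 + 385}{2} = -4 + \frac{13452 + 385}{2} = -4 + \frac{1}{2} \cdot 13837 = -4 + \frac{13837}{2} = \frac{13829}{2} \approx 6914.5$)
$f{\left(p \right)} = 1$ ($f{\left(p \right)} = \frac{p}{p} = 1$)
$G = \frac{13829}{2} \approx 6914.5$
$\left(G + f{\left(K{\left(14 \right)} \right)}\right) + B = \left(\frac{13829}{2} + 1\right) - 10760 = \frac{13831}{2} - 10760 = - \frac{7689}{2}$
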